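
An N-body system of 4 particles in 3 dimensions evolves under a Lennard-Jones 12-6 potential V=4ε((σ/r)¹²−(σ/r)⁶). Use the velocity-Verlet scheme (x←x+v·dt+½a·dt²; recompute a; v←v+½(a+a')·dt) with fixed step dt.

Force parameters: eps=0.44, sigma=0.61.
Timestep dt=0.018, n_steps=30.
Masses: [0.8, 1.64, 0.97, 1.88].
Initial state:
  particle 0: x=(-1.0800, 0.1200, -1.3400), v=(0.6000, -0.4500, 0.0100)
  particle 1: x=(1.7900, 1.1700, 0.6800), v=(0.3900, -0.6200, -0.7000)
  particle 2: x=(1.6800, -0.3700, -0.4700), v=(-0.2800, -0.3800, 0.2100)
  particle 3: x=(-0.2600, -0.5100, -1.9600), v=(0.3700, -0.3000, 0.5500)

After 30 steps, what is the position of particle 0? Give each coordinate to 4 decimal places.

(-0.7194, -0.1514, -1.3577)

step 0: x0=(-1.0800, 0.1200, -1.3400) x1=(1.7900, 1.1700, 0.6800) x2=(1.6800, -0.3700, -0.4700) x3=(-0.2600, -0.5100, -1.9600)
step 1: x0=(-1.0692, 0.1119, -1.3398) x1=(1.7970, 1.1588, 0.6674) x2=(1.6750, -0.3768, -0.4662) x3=(-0.2533, -0.5154, -1.9501)
step 2: x0=(-1.0583, 0.1037, -1.3397) x1=(1.8040, 1.1477, 0.6548) x2=(1.6699, -0.3837, -0.4624) x3=(-0.2467, -0.5208, -1.9402)
step 3: x0=(-1.0474, 0.0956, -1.3396) x1=(1.8111, 1.1365, 0.6422) x2=(1.6649, -0.3905, -0.4587) x3=(-0.2401, -0.5261, -1.9302)
step 4: x0=(-1.0365, 0.0873, -1.3395) x1=(1.8181, 1.1254, 0.6296) x2=(1.6598, -0.3973, -0.4549) x3=(-0.2335, -0.5315, -1.9203)
step 5: x0=(-1.0255, 0.0791, -1.3395) x1=(1.8251, 1.1142, 0.6170) x2=(1.6548, -0.4042, -0.4511) x3=(-0.2269, -0.5368, -1.9103)
step 6: x0=(-1.0144, 0.0708, -1.3395) x1=(1.8321, 1.1030, 0.6044) x2=(1.6498, -0.4110, -0.4473) x3=(-0.2204, -0.5421, -1.9004)
step 7: x0=(-1.0033, 0.0625, -1.3395) x1=(1.8391, 1.0919, 0.5918) x2=(1.6447, -0.4178, -0.4435) x3=(-0.2138, -0.5474, -1.8904)
step 8: x0=(-0.9921, 0.0541, -1.3396) x1=(1.8462, 1.0807, 0.5792) x2=(1.6397, -0.4247, -0.4397) x3=(-0.2073, -0.5527, -1.8803)
step 9: x0=(-0.9809, 0.0456, -1.3398) x1=(1.8532, 1.0695, 0.5666) x2=(1.6346, -0.4315, -0.4359) x3=(-0.2009, -0.5580, -1.8703)
step 10: x0=(-0.9696, 0.0372, -1.3399) x1=(1.8602, 1.0583, 0.5540) x2=(1.6296, -0.4383, -0.4322) x3=(-0.1944, -0.5632, -1.8603)
step 11: x0=(-0.9583, 0.0286, -1.3401) x1=(1.8672, 1.0472, 0.5414) x2=(1.6245, -0.4451, -0.4284) x3=(-0.1880, -0.5684, -1.8502)
step 12: x0=(-0.9468, 0.0200, -1.3404) x1=(1.8742, 1.0360, 0.5287) x2=(1.6195, -0.4519, -0.4246) x3=(-0.1816, -0.5736, -1.8401)
step 13: x0=(-0.9353, 0.0114, -1.3407) x1=(1.8812, 1.0248, 0.5161) x2=(1.6145, -0.4588, -0.4208) x3=(-0.1752, -0.5788, -1.8300)
step 14: x0=(-0.9237, 0.0027, -1.3411) x1=(1.8883, 1.0137, 0.5035) x2=(1.6094, -0.4656, -0.4170) x3=(-0.1689, -0.5839, -1.8198)
step 15: x0=(-0.9120, -0.0061, -1.3415) x1=(1.8953, 1.0025, 0.4909) x2=(1.6044, -0.4724, -0.4132) x3=(-0.1626, -0.5890, -1.8097)
step 16: x0=(-0.9002, -0.0150, -1.3420) x1=(1.9023, 0.9913, 0.4783) x2=(1.5993, -0.4792, -0.4094) x3=(-0.1564, -0.5941, -1.7995)
step 17: x0=(-0.8883, -0.0239, -1.3426) x1=(1.9093, 0.9801, 0.4657) x2=(1.5943, -0.4860, -0.4056) x3=(-0.1502, -0.5991, -1.7893)
step 18: x0=(-0.8763, -0.0330, -1.3432) x1=(1.9163, 0.9689, 0.4531) x2=(1.5892, -0.4928, -0.4018) x3=(-0.1440, -0.6041, -1.7790)
step 19: x0=(-0.8642, -0.0421, -1.3439) x1=(1.9233, 0.9577, 0.4404) x2=(1.5842, -0.4996, -0.3980) x3=(-0.1379, -0.6091, -1.7688)
step 20: x0=(-0.8519, -0.0513, -1.3447) x1=(1.9304, 0.9466, 0.4278) x2=(1.5792, -0.5064, -0.3942) x3=(-0.1319, -0.6140, -1.7584)
step 21: x0=(-0.8395, -0.0607, -1.3455) x1=(1.9374, 0.9354, 0.4152) x2=(1.5741, -0.5132, -0.3904) x3=(-0.1259, -0.6189, -1.7481)
step 22: x0=(-0.8270, -0.0701, -1.3464) x1=(1.9444, 0.9242, 0.4026) x2=(1.5691, -0.5200, -0.3866) x3=(-0.1200, -0.6237, -1.7377)
step 23: x0=(-0.8143, -0.0797, -1.3475) x1=(1.9514, 0.9130, 0.3900) x2=(1.5640, -0.5267, -0.3828) x3=(-0.1141, -0.6285, -1.7273)
step 24: x0=(-0.8014, -0.0894, -1.3486) x1=(1.9584, 0.9018, 0.3773) x2=(1.5590, -0.5335, -0.3790) x3=(-0.1083, -0.6332, -1.7169)
step 25: x0=(-0.7883, -0.0993, -1.3498) x1=(1.9654, 0.8906, 0.3647) x2=(1.5540, -0.5403, -0.3751) x3=(-0.1026, -0.6379, -1.7064)
step 26: x0=(-0.7750, -0.1093, -1.3511) x1=(1.9724, 0.8794, 0.3521) x2=(1.5489, -0.5471, -0.3713) x3=(-0.0970, -0.6424, -1.6958)
step 27: x0=(-0.7615, -0.1195, -1.3526) x1=(1.9794, 0.8682, 0.3395) x2=(1.5439, -0.5538, -0.3675) x3=(-0.0915, -0.6469, -1.6852)
step 28: x0=(-0.7477, -0.1299, -1.3541) x1=(1.9865, 0.8570, 0.3268) x2=(1.5388, -0.5606, -0.3637) x3=(-0.0861, -0.6514, -1.6746)
step 29: x0=(-0.7337, -0.1406, -1.3558) x1=(1.9935, 0.8457, 0.3142) x2=(1.5338, -0.5673, -0.3599) x3=(-0.0808, -0.6557, -1.6639)
step 30: x0=(-0.7194, -0.1514, -1.3577) x1=(2.0005, 0.8345, 0.3016) x2=(1.5288, -0.5741, -0.3561) x3=(-0.0756, -0.6599, -1.6531)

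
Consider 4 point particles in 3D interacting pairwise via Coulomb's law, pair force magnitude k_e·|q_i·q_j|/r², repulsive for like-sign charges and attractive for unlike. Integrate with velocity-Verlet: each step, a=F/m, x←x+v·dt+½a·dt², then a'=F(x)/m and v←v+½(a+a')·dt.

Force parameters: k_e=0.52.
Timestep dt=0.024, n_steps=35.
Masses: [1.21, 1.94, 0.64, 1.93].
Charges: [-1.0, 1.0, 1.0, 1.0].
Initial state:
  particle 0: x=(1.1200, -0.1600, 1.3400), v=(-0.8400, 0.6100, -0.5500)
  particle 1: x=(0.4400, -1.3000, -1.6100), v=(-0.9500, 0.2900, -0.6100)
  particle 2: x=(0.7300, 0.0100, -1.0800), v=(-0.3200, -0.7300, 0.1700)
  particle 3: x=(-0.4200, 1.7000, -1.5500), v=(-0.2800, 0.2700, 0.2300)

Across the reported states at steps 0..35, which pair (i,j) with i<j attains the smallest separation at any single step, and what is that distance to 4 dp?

step 0: x0=(1.1200, -0.1600, 1.3400) x1=(0.4400, -1.3000, -1.6100) x2=(0.7300, 0.0100, -1.0800) x3=(-0.4200, 1.7000, -1.5500)
step 1: x0=(1.0998, -0.1454, 1.3268) x1=(0.4172, -1.2931, -1.6246) x2=(0.7224, -0.0075, -1.0758) x3=(-0.4267, 1.7065, -1.5445)
step 2: x0=(1.0796, -0.1307, 1.3134) x1=(0.3944, -1.2862, -1.6393) x2=(0.7149, -0.0248, -1.0715) x3=(-0.4335, 1.7130, -1.5390)
step 3: x0=(1.0594, -0.1161, 1.3001) x1=(0.3716, -1.2795, -1.6540) x2=(0.7075, -0.0420, -1.0669) x3=(-0.4402, 1.7196, -1.5334)
step 4: x0=(1.0392, -0.1014, 1.2866) x1=(0.3487, -1.2728, -1.6687) x2=(0.7002, -0.0591, -1.0622) x3=(-0.4470, 1.7262, -1.5279)
step 5: x0=(1.0190, -0.0868, 1.2730) x1=(0.3259, -1.2662, -1.6834) x2=(0.6931, -0.0761, -1.0572) x3=(-0.4538, 1.7329, -1.5224)
step 6: x0=(0.9987, -0.0721, 1.2594) x1=(0.3030, -1.2596, -1.6982) x2=(0.6861, -0.0930, -1.0520) x3=(-0.4606, 1.7396, -1.5169)
step 7: x0=(0.9784, -0.0575, 1.2457) x1=(0.2801, -1.2532, -1.7129) x2=(0.6792, -0.1097, -1.0466) x3=(-0.4675, 1.7463, -1.5113)
step 8: x0=(0.9581, -0.0428, 1.2319) x1=(0.2573, -1.2468, -1.7277) x2=(0.6724, -0.1263, -1.0410) x3=(-0.4743, 1.7530, -1.5058)
step 9: x0=(0.9378, -0.0282, 1.2180) x1=(0.2343, -1.2405, -1.7426) x2=(0.6658, -0.1428, -1.0352) x3=(-0.4812, 1.7598, -1.5002)
step 10: x0=(0.9175, -0.0135, 1.2041) x1=(0.2114, -1.2343, -1.7574) x2=(0.6593, -0.1592, -1.0291) x3=(-0.4881, 1.7667, -1.4947)
step 11: x0=(0.8971, 0.0011, 1.1900) x1=(0.1885, -1.2281, -1.7723) x2=(0.6530, -0.1754, -1.0228) x3=(-0.4950, 1.7735, -1.4891)
step 12: x0=(0.8767, 0.0158, 1.1759) x1=(0.1655, -1.2221, -1.7872) x2=(0.6468, -0.1915, -1.0162) x3=(-0.5019, 1.7804, -1.4836)
step 13: x0=(0.8563, 0.0304, 1.1617) x1=(0.1425, -1.2161, -1.8022) x2=(0.6407, -0.2075, -1.0094) x3=(-0.5088, 1.7873, -1.4780)
step 14: x0=(0.8359, 0.0451, 1.1474) x1=(0.1195, -1.2101, -1.8172) x2=(0.6348, -0.2233, -1.0023) x3=(-0.5157, 1.7943, -1.4725)
step 15: x0=(0.8155, 0.0597, 1.1330) x1=(0.0965, -1.2043, -1.8322) x2=(0.6290, -0.2391, -0.9950) x3=(-0.5226, 1.8013, -1.4669)
step 16: x0=(0.7951, 0.0743, 1.1185) x1=(0.0734, -1.1985, -1.8473) x2=(0.6233, -0.2547, -0.9874) x3=(-0.5296, 1.8083, -1.4613)
step 17: x0=(0.7746, 0.0890, 1.1040) x1=(0.0503, -1.1927, -1.8624) x2=(0.6178, -0.2702, -0.9795) x3=(-0.5365, 1.8154, -1.4557)
step 18: x0=(0.7541, 0.1036, 1.0893) x1=(0.0272, -1.1870, -1.8775) x2=(0.6124, -0.2857, -0.9714) x3=(-0.5435, 1.8225, -1.4501)
step 19: x0=(0.7336, 0.1182, 1.0746) x1=(0.0041, -1.1814, -1.8927) x2=(0.6072, -0.3010, -0.9629) x3=(-0.5505, 1.8296, -1.4445)
step 20: x0=(0.7131, 0.1328, 1.0597) x1=(-0.0191, -1.1759, -1.9079) x2=(0.6021, -0.3162, -0.9543) x3=(-0.5575, 1.8367, -1.4389)
step 21: x0=(0.6926, 0.1474, 1.0448) x1=(-0.0423, -1.1704, -1.9232) x2=(0.5972, -0.3313, -0.9453) x3=(-0.5645, 1.8439, -1.4333)
step 22: x0=(0.6720, 0.1620, 1.0298) x1=(-0.0655, -1.1649, -1.9385) x2=(0.5924, -0.3463, -0.9361) x3=(-0.5715, 1.8511, -1.4276)
step 23: x0=(0.6514, 0.1765, 1.0146) x1=(-0.0888, -1.1595, -1.9538) x2=(0.5877, -0.3612, -0.9266) x3=(-0.5785, 1.8584, -1.4220)
step 24: x0=(0.6309, 0.1911, 0.9994) x1=(-0.1121, -1.1542, -1.9692) x2=(0.5832, -0.3761, -0.9168) x3=(-0.5855, 1.8656, -1.4164)
step 25: x0=(0.6103, 0.2056, 0.9841) x1=(-0.1354, -1.1489, -1.9847) x2=(0.5788, -0.3908, -0.9067) x3=(-0.5926, 1.8729, -1.4107)
step 26: x0=(0.5897, 0.2202, 0.9687) x1=(-0.1587, -1.1437, -2.0001) x2=(0.5746, -0.4055, -0.8964) x3=(-0.5996, 1.8802, -1.4050)
step 27: x0=(0.5690, 0.2347, 0.9532) x1=(-0.1820, -1.1384, -2.0156) x2=(0.5704, -0.4201, -0.8858) x3=(-0.6066, 1.8876, -1.3993)
step 28: x0=(0.5484, 0.2492, 0.9375) x1=(-0.2054, -1.1333, -2.0312) x2=(0.5664, -0.4346, -0.8749) x3=(-0.6137, 1.8950, -1.3937)
step 29: x0=(0.5277, 0.2636, 0.9218) x1=(-0.2288, -1.1281, -2.0468) x2=(0.5626, -0.4491, -0.8637) x3=(-0.6207, 1.9024, -1.3880)
step 30: x0=(0.5071, 0.2781, 0.9060) x1=(-0.2523, -1.1230, -2.0624) x2=(0.5588, -0.4634, -0.8523) x3=(-0.6278, 1.9098, -1.3822)
step 31: x0=(0.4864, 0.2925, 0.8901) x1=(-0.2757, -1.1180, -2.0781) x2=(0.5552, -0.4777, -0.8406) x3=(-0.6349, 1.9172, -1.3765)
step 32: x0=(0.4657, 0.3070, 0.8740) x1=(-0.2992, -1.1130, -2.0938) x2=(0.5516, -0.4920, -0.8286) x3=(-0.6419, 1.9247, -1.3708)
step 33: x0=(0.4450, 0.3213, 0.8579) x1=(-0.3227, -1.1080, -2.1095) x2=(0.5482, -0.5062, -0.8164) x3=(-0.6490, 1.9322, -1.3650)
step 34: x0=(0.4242, 0.3357, 0.8417) x1=(-0.3463, -1.1030, -2.1253) x2=(0.5449, -0.5203, -0.8039) x3=(-0.6561, 1.9397, -1.3593)
step 35: x0=(0.4035, 0.3501, 0.8253) x1=(-0.3698, -1.0980, -2.1411) x2=(0.5417, -0.5343, -0.7911) x3=(-0.6632, 1.9473, -1.3535)

pair (1,2), distance 1.3733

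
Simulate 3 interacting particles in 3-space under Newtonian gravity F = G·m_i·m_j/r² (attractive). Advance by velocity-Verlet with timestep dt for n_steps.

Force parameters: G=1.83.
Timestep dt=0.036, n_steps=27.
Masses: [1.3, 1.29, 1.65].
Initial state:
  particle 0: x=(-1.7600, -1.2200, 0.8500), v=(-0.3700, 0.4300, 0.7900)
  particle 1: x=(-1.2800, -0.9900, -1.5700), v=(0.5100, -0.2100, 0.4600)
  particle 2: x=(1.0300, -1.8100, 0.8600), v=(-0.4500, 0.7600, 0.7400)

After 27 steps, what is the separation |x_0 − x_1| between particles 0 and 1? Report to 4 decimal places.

2.6005

step 0: x0=(-1.7600, -1.2200, 0.8500) x1=(-1.2800, -0.9900, -1.5700) x2=(1.0300, -1.8100, 0.8600)
step 1: x0=(-1.7730, -1.2045, 0.8782) x1=(-1.2616, -0.9976, -1.5531) x2=(1.0135, -1.7826, 0.8865)
step 2: x0=(-1.7855, -1.1892, 0.9059) x1=(-1.2430, -1.0054, -1.5354) x2=(0.9965, -1.7550, 0.9129)
step 3: x0=(-1.7974, -1.1738, 0.9332) x1=(-1.2244, -1.0132, -1.5171) x2=(0.9789, -1.7273, 0.9391)
step 4: x0=(-1.8087, -1.1585, 0.9599) x1=(-1.2056, -1.0212, -1.4980) x2=(0.9608, -1.6995, 0.9651)
step 5: x0=(-1.8194, -1.1433, 0.9863) x1=(-1.1867, -1.0292, -1.4782) x2=(0.9422, -1.6715, 0.9908)
step 6: x0=(-1.8295, -1.1282, 1.0121) x1=(-1.1677, -1.0374, -1.4577) x2=(0.9229, -1.6434, 1.0164)
step 7: x0=(-1.8389, -1.1132, 1.0375) x1=(-1.1486, -1.0456, -1.4364) x2=(0.9031, -1.6152, 1.0418)
step 8: x0=(-1.8478, -1.0982, 1.0625) x1=(-1.1294, -1.0539, -1.4144) x2=(0.8827, -1.5869, 1.0669)
step 9: x0=(-1.8560, -1.0833, 1.0870) x1=(-1.1101, -1.0622, -1.3917) x2=(0.8618, -1.5584, 1.0918)
step 10: x0=(-1.8636, -1.0685, 1.1111) x1=(-1.0907, -1.0707, -1.3683) x2=(0.8403, -1.5298, 1.1165)
step 11: x0=(-1.8706, -1.0538, 1.1348) x1=(-1.0712, -1.0792, -1.3441) x2=(0.8182, -1.5012, 1.1409)
step 12: x0=(-1.8769, -1.0391, 1.1580) x1=(-1.0516, -1.0877, -1.3191) x2=(0.7954, -1.4724, 1.1651)
step 13: x0=(-1.8825, -1.0246, 1.1808) x1=(-1.0319, -1.0963, -1.2935) x2=(0.7721, -1.4435, 1.1891)
step 14: x0=(-1.8874, -1.0101, 1.2032) x1=(-1.0121, -1.1049, -1.2670) x2=(0.7482, -1.4145, 1.2128)
step 15: x0=(-1.8917, -0.9958, 1.2252) x1=(-0.9922, -1.1135, -1.2398) x2=(0.7237, -1.3854, 1.2362)
step 16: x0=(-1.8952, -0.9816, 1.2467) x1=(-0.9723, -1.1222, -1.2119) x2=(0.6985, -1.3562, 1.2593)
step 17: x0=(-1.8981, -0.9674, 1.2679) x1=(-0.9522, -1.1308, -1.1831) x2=(0.6727, -1.3269, 1.2822)
step 18: x0=(-1.9001, -0.9534, 1.2886) x1=(-0.9321, -1.1395, -1.1536) x2=(0.6463, -1.2975, 1.3048)
step 19: x0=(-1.9015, -0.9395, 1.3089) x1=(-0.9118, -1.1482, -1.1233) x2=(0.6192, -1.2681, 1.3270)
step 20: x0=(-1.9021, -0.9257, 1.3289) x1=(-0.8915, -1.1568, -1.0921) x2=(0.5914, -1.2385, 1.3490)
step 21: x0=(-1.9019, -0.9120, 1.3484) x1=(-0.8711, -1.1654, -1.0602) x2=(0.5630, -1.2089, 1.3706)
step 22: x0=(-1.9008, -0.8984, 1.3675) x1=(-0.8507, -1.1740, -1.0274) x2=(0.5338, -1.1793, 1.3919)
step 23: x0=(-1.8990, -0.8850, 1.3863) x1=(-0.8301, -1.1826, -0.9938) x2=(0.5040, -1.1495, 1.4129)
step 24: x0=(-1.8963, -0.8717, 1.4046) x1=(-0.8095, -1.1910, -0.9593) x2=(0.4734, -1.1198, 1.4335)
step 25: x0=(-1.8928, -0.8585, 1.4225) x1=(-0.7889, -1.1995, -0.9240) x2=(0.4421, -1.0899, 1.4537)
step 26: x0=(-1.8883, -0.8454, 1.4401) x1=(-0.7681, -1.2078, -0.8877) x2=(0.4101, -1.0601, 1.4735)
step 27: x0=(-1.8830, -0.8325, 1.4572) x1=(-0.7474, -1.2160, -0.8506) x2=(0.3773, -1.0302, 1.4929)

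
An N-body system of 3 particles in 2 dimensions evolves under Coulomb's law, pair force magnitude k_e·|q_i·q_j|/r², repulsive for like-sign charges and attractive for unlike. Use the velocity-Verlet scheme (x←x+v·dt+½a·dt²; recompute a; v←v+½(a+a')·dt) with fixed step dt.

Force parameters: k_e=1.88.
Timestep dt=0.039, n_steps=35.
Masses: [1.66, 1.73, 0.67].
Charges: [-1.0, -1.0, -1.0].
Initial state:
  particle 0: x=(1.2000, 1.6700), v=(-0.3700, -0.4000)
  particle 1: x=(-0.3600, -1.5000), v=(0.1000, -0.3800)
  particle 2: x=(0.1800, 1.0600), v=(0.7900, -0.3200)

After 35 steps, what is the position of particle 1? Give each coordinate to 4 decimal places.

step 0: x0=(1.2000, 1.6700) x1=(-0.3600, -1.5000) x2=(0.1800, 1.0600)
step 1: x0=(1.1861, 1.6548) x1=(-0.3562, -1.5150) x2=(0.2096, 1.0470)
step 2: x0=(1.1734, 1.6404) x1=(-0.3524, -1.5303) x2=(0.2366, 1.0330)
step 3: x0=(1.1619, 1.6268) x1=(-0.3488, -1.5461) x2=(0.2608, 1.0177)
step 4: x0=(1.1517, 1.6142) x1=(-0.3453, -1.5621) x2=(0.2822, 1.0010)
step 5: x0=(1.1428, 1.6026) x1=(-0.3419, -1.5785) x2=(0.3006, 0.9826)
step 6: x0=(1.1352, 1.5921) x1=(-0.3386, -1.5953) x2=(0.3161, 0.9626)
step 7: x0=(1.1289, 1.5827) x1=(-0.3354, -1.6124) x2=(0.3285, 0.9407)
step 8: x0=(1.1240, 1.5744) x1=(-0.3324, -1.6299) x2=(0.3380, 0.9169)
step 9: x0=(1.1204, 1.5673) x1=(-0.3294, -1.6477) x2=(0.3445, 0.8911)
step 10: x0=(1.1181, 1.5614) x1=(-0.3266, -1.6658) x2=(0.3480, 0.8632)
step 11: x0=(1.1170, 1.5567) x1=(-0.3239, -1.6844) x2=(0.3489, 0.8333)
step 12: x0=(1.1171, 1.5532) x1=(-0.3213, -1.7032) x2=(0.3471, 0.8013)
step 13: x0=(1.1183, 1.5509) x1=(-0.3189, -1.7225) x2=(0.3428, 0.7674)
step 14: x0=(1.1206, 1.5497) x1=(-0.3165, -1.7421) x2=(0.3362, 0.7316)
step 15: x0=(1.1238, 1.5495) x1=(-0.3143, -1.7620) x2=(0.3275, 0.6941)
step 16: x0=(1.1280, 1.5504) x1=(-0.3121, -1.7823) x2=(0.3169, 0.6549)
step 17: x0=(1.1330, 1.5524) x1=(-0.3101, -1.8030) x2=(0.3044, 0.6142)
step 18: x0=(1.1388, 1.5552) x1=(-0.3082, -1.8241) x2=(0.2903, 0.5721)
step 19: x0=(1.1453, 1.5589) x1=(-0.3064, -1.8455) x2=(0.2747, 0.5287)
step 20: x0=(1.1524, 1.5635) x1=(-0.3048, -1.8673) x2=(0.2578, 0.4843)
step 21: x0=(1.1602, 1.5689) x1=(-0.3032, -1.8895) x2=(0.2396, 0.4389)
step 22: x0=(1.1685, 1.5750) x1=(-0.3018, -1.9121) x2=(0.2204, 0.3927)
step 23: x0=(1.1774, 1.5818) x1=(-0.3004, -1.9351) x2=(0.2002, 0.3458)
step 24: x0=(1.1867, 1.5893) x1=(-0.2992, -1.9585) x2=(0.1790, 0.2983)
step 25: x0=(1.1965, 1.5974) x1=(-0.2981, -1.9823) x2=(0.1571, 0.2503)
step 26: x0=(1.2066, 1.6060) x1=(-0.2971, -2.0065) x2=(0.1344, 0.2020)
step 27: x0=(1.2172, 1.6152) x1=(-0.2962, -2.0311) x2=(0.1110, 0.1534)
step 28: x0=(1.2281, 1.6249) x1=(-0.2954, -2.0561) x2=(0.0871, 0.1046)
step 29: x0=(1.2393, 1.6351) x1=(-0.2946, -2.0816) x2=(0.0626, 0.0558)
step 30: x0=(1.2508, 1.6457) x1=(-0.2940, -2.1076) x2=(0.0375, 0.0069)
step 31: x0=(1.2627, 1.6568) x1=(-0.2935, -2.1339) x2=(0.0121, -0.0418)
step 32: x0=(1.2748, 1.6683) x1=(-0.2931, -2.1608) x2=(-0.0139, -0.0903)
step 33: x0=(1.2871, 1.6802) x1=(-0.2928, -2.1881) x2=(-0.0402, -0.1386)
step 34: x0=(1.2997, 1.6924) x1=(-0.2925, -2.2158) x2=(-0.0669, -0.1866)
step 35: x0=(1.3125, 1.7050) x1=(-0.2923, -2.2441) x2=(-0.0939, -0.2342)

(-0.2923, -2.2441)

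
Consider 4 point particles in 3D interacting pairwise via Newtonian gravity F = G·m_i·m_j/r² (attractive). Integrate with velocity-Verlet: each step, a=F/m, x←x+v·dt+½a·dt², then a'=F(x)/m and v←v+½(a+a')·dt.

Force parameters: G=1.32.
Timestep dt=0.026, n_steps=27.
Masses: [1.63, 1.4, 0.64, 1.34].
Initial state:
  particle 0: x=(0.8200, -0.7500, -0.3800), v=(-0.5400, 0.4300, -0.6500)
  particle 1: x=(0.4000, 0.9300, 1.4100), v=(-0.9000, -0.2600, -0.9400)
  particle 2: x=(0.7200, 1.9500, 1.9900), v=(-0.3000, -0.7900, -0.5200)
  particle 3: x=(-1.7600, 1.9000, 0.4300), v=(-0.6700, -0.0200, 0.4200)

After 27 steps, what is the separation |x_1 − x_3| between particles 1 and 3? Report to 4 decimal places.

step 0: x0=(0.8200, -0.7500, -0.3800) x1=(0.4000, 0.9300, 1.4100) x2=(0.7200, 1.9500, 1.9900) x3=(-1.7600, 1.9000, 0.4300)
step 1: x0=(0.8059, -0.7387, -0.3968) x1=(0.3766, 0.9234, 1.3855) x2=(0.7120, 1.9291, 1.9762) x3=(-1.7773, 1.8994, 0.4410)
step 2: x0=(0.7917, -0.7272, -0.4134) x1=(0.3532, 0.9169, 1.3610) x2=(0.7037, 1.9073, 1.9618) x3=(-1.7943, 1.8987, 0.4520)
step 3: x0=(0.7775, -0.7154, -0.4298) x1=(0.3298, 0.9108, 1.3365) x2=(0.6950, 1.8848, 1.9469) x3=(-1.8110, 1.8978, 0.4631)
step 4: x0=(0.7631, -0.7034, -0.4460) x1=(0.3063, 0.9048, 1.3118) x2=(0.6860, 1.8615, 1.9314) x3=(-1.8274, 1.8968, 0.4743)
step 5: x0=(0.7486, -0.6912, -0.4620) x1=(0.2829, 0.8991, 1.2872) x2=(0.6765, 1.8375, 1.9153) x3=(-1.8435, 1.8956, 0.4856)
step 6: x0=(0.7341, -0.6788, -0.4778) x1=(0.2596, 0.8936, 1.2625) x2=(0.6666, 1.8126, 1.8986) x3=(-1.8593, 1.8943, 0.4970)
step 7: x0=(0.7194, -0.6661, -0.4934) x1=(0.2362, 0.8883, 1.2378) x2=(0.6564, 1.7870, 1.8812) x3=(-1.8748, 1.8928, 0.5084)
step 8: x0=(0.7046, -0.6532, -0.5088) x1=(0.2128, 0.8833, 1.2131) x2=(0.6456, 1.7607, 1.8632) x3=(-1.8899, 1.8911, 0.5199)
step 9: x0=(0.6897, -0.6400, -0.5239) x1=(0.1895, 0.8784, 1.1883) x2=(0.6344, 1.7335, 1.8446) x3=(-1.9048, 1.8893, 0.5315)
step 10: x0=(0.6747, -0.6266, -0.5388) x1=(0.1662, 0.8738, 1.1635) x2=(0.6228, 1.7057, 1.8252) x3=(-1.9194, 1.8874, 0.5431)
step 11: x0=(0.6596, -0.6130, -0.5535) x1=(0.1430, 0.8695, 1.1388) x2=(0.6106, 1.6770, 1.8052) x3=(-1.9336, 1.8852, 0.5548)
step 12: x0=(0.6444, -0.5991, -0.5680) x1=(0.1198, 0.8653, 1.1140) x2=(0.5979, 1.6476, 1.7845) x3=(-1.9475, 1.8829, 0.5665)
step 13: x0=(0.6291, -0.5850, -0.5822) x1=(0.0967, 0.8614, 1.0892) x2=(0.5847, 1.6175, 1.7630) x3=(-1.9611, 1.8805, 0.5783)
step 14: x0=(0.6137, -0.5706, -0.5961) x1=(0.0737, 0.8576, 1.0645) x2=(0.5709, 1.5866, 1.7408) x3=(-1.9743, 1.8778, 0.5901)
step 15: x0=(0.5981, -0.5560, -0.6099) x1=(0.0507, 0.8541, 1.0397) x2=(0.5565, 1.5550, 1.7178) x3=(-1.9872, 1.8750, 0.6020)
step 16: x0=(0.5825, -0.5411, -0.6233) x1=(0.0279, 0.8508, 1.0151) x2=(0.5416, 1.5226, 1.6940) x3=(-1.9998, 1.8720, 0.6139)
step 17: x0=(0.5667, -0.5260, -0.6365) x1=(0.0051, 0.8478, 0.9904) x2=(0.5259, 1.4895, 1.6693) x3=(-2.0120, 1.8689, 0.6259)
step 18: x0=(0.5507, -0.5106, -0.6495) x1=(-0.0175, 0.8449, 0.9658) x2=(0.5096, 1.4556, 1.6438) x3=(-2.0239, 1.8655, 0.6379)
step 19: x0=(0.5347, -0.4949, -0.6621) x1=(-0.0400, 0.8422, 0.9413) x2=(0.4926, 1.4211, 1.6173) x3=(-2.0354, 1.8620, 0.6499)
step 20: x0=(0.5185, -0.4790, -0.6745) x1=(-0.0624, 0.8398, 0.9169) x2=(0.4749, 1.3857, 1.5900) x3=(-2.0465, 1.8583, 0.6619)
step 21: x0=(0.5022, -0.4629, -0.6866) x1=(-0.0846, 0.8376, 0.8926) x2=(0.4563, 1.3497, 1.5616) x3=(-2.0573, 1.8543, 0.6740)
step 22: x0=(0.4857, -0.4464, -0.6984) x1=(-0.1066, 0.8355, 0.8684) x2=(0.4370, 1.3130, 1.5323) x3=(-2.0678, 1.8502, 0.6860)
step 23: x0=(0.4691, -0.4297, -0.7100) x1=(-0.1284, 0.8337, 0.8443) x2=(0.4168, 1.2755, 1.5018) x3=(-2.0778, 1.8459, 0.6981)
step 24: x0=(0.4524, -0.4128, -0.7212) x1=(-0.1499, 0.8321, 0.8204) x2=(0.3957, 1.2374, 1.4703) x3=(-2.0875, 1.8414, 0.7101)
step 25: x0=(0.4355, -0.3955, -0.7321) x1=(-0.1713, 0.8307, 0.7967) x2=(0.3736, 1.1985, 1.4375) x3=(-2.0968, 1.8367, 0.7222)
step 26: x0=(0.4185, -0.3780, -0.7427) x1=(-0.1923, 0.8294, 0.7732) x2=(0.3504, 1.1590, 1.4036) x3=(-2.1057, 1.8318, 0.7343)
step 27: x0=(0.4013, -0.3602, -0.7529) x1=(-0.2130, 0.8283, 0.7499) x2=(0.3262, 1.1188, 1.3683) x3=(-2.1142, 1.8266, 0.7463)

2.1474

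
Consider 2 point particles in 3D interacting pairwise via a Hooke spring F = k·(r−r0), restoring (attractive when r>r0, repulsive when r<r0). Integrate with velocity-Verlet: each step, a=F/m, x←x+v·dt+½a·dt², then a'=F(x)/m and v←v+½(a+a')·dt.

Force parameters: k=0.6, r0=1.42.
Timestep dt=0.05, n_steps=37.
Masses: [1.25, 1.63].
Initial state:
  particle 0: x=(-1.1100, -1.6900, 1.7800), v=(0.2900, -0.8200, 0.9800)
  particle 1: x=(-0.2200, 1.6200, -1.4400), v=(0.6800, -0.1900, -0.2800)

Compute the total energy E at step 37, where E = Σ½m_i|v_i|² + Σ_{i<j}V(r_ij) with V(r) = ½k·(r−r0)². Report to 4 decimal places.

step 0: x0=(-1.1100, -1.6900, 1.7800) x1=(-0.2200, 1.6200, -1.4400)
step 1: x0=(-1.0951, -1.7296, 1.8277) x1=(-0.1863, 1.6094, -1.4530)
step 2: x0=(-1.0795, -1.7664, 1.8725) x1=(-0.1532, 1.5967, -1.4638)
step 3: x0=(-1.0631, -1.8004, 1.9146) x1=(-0.1206, 1.5818, -1.4725)
step 4: x0=(-1.0458, -1.8314, 1.9538) x1=(-0.0887, 1.5647, -1.4790)
step 5: x0=(-1.0278, -1.8596, 1.9900) x1=(-0.0574, 1.5454, -1.4832)
step 6: x0=(-1.0089, -1.8849, 2.0233) x1=(-0.0268, 1.5238, -1.4851)
step 7: x0=(-0.9892, -1.9072, 2.0536) x1=(0.0032, 1.5000, -1.4848)
step 8: x0=(-0.9686, -1.9266, 2.0808) x1=(0.0326, 1.4739, -1.4820)
step 9: x0=(-0.9472, -1.9431, 2.1049) x1=(0.0612, 1.4456, -1.4770)
step 10: x0=(-0.9249, -1.9566, 2.1260) x1=(0.0893, 1.4151, -1.4696)
step 11: x0=(-0.9017, -1.9673, 2.1440) x1=(0.1166, 1.3823, -1.4598)
step 12: x0=(-0.8777, -1.9751, 2.1588) x1=(0.1433, 1.3473, -1.4476)
step 13: x0=(-0.8528, -1.9800, 2.1706) x1=(0.1693, 1.3101, -1.4330)
step 14: x0=(-0.8269, -1.9821, 2.1793) x1=(0.1946, 1.2708, -1.4161)
step 15: x0=(-0.8003, -1.9814, 2.1849) x1=(0.2193, 1.2293, -1.3968)
step 16: x0=(-0.7727, -1.9779, 2.1874) x1=(0.2433, 1.1857, -1.3752)
step 17: x0=(-0.7443, -1.9718, 2.1869) x1=(0.2666, 1.1401, -1.3513)
step 18: x0=(-0.7150, -1.9630, 2.1834) x1=(0.2893, 1.0924, -1.3250)
step 19: x0=(-0.6849, -1.9517, 2.1770) x1=(0.3113, 1.0428, -1.2965)
step 20: x0=(-0.6540, -1.9379, 2.1676) x1=(0.3327, 0.9912, -1.2657)
step 21: x0=(-0.6222, -1.9216, 2.1554) x1=(0.3534, 0.9378, -1.2328)
step 22: x0=(-0.5896, -1.9029, 2.1405) x1=(0.3736, 0.8826, -1.1977)
step 23: x0=(-0.5563, -1.8820, 2.1227) x1=(0.3931, 0.8256, -1.1606)
step 24: x0=(-0.5221, -1.8589, 2.1024) x1=(0.4121, 0.7670, -1.1214)
step 25: x0=(-0.4873, -1.8337, 2.0794) x1=(0.4304, 0.7067, -1.0802)
step 26: x0=(-0.4517, -1.8065, 2.0539) x1=(0.4482, 0.6449, -1.0371)
step 27: x0=(-0.4154, -1.7774, 2.0261) x1=(0.4655, 0.5816, -0.9921)
step 28: x0=(-0.3784, -1.7465, 1.9959) x1=(0.4823, 0.5169, -0.9454)
step 29: x0=(-0.3408, -1.7139, 1.9635) x1=(0.4986, 0.4510, -0.8970)
step 30: x0=(-0.3025, -1.6796, 1.9290) x1=(0.5143, 0.3838, -0.8470)
step 31: x0=(-0.2637, -1.6439, 1.8925) x1=(0.5297, 0.3155, -0.7954)
step 32: x0=(-0.2243, -1.6068, 1.8541) x1=(0.5446, 0.2461, -0.7424)
step 33: x0=(-0.1844, -1.5685, 1.8140) x1=(0.5591, 0.1757, -0.6880)
step 34: x0=(-0.1440, -1.5290, 1.7722) x1=(0.5732, 0.1045, -0.6324)
step 35: x0=(-0.1031, -1.4885, 1.7289) x1=(0.5870, 0.0325, -0.5756)
step 36: x0=(-0.0618, -1.4470, 1.6842) x1=(0.6005, -0.0402, -0.5177)
step 37: x0=(-0.0202, -1.4048, 1.6382) x1=(0.6137, -0.1136, -0.4589)
step 0 velocities: v0=(0.2900, -0.8200, 0.9800) v1=(0.6800, -0.1900, -0.2800)
step 0: KE=1.5432, PE=3.2331, E=4.7763
step 37 velocities: v0=(0.8363, 0.8516, -0.9301) v1=(0.2611, -1.4719, 1.1848)
step 37: KE=4.3965, PE=0.3784, E=4.7749

4.7749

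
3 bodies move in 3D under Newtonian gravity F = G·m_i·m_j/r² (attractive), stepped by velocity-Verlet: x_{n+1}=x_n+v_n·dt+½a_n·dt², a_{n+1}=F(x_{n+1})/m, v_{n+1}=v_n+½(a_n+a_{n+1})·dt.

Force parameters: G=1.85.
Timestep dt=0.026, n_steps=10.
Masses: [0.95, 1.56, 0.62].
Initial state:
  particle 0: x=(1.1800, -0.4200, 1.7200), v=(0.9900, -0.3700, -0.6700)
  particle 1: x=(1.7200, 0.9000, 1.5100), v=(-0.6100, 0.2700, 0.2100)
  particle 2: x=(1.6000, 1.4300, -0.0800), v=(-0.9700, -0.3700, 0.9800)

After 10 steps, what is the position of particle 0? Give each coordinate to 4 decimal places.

(1.4512, -0.4662, 1.5372)

step 0: x0=(1.1800, -0.4200, 1.7200) x1=(1.7200, 0.9000, 1.5100) x2=(1.6000, 1.4300, -0.0800)
step 1: x0=(1.2059, -0.4292, 1.7025) x1=(1.7040, 0.9068, 1.5154) x2=(1.5748, 1.4202, -0.0541)
step 2: x0=(1.2322, -0.4373, 1.6847) x1=(1.6878, 0.9132, 1.5206) x2=(1.5496, 1.4101, -0.0275)
step 3: x0=(1.2588, -0.4446, 1.6668) x1=(1.6714, 0.9191, 1.5255) x2=(1.5245, 1.3996, 0.0000)
step 4: x0=(1.2856, -0.4508, 1.6487) x1=(1.6548, 0.9245, 1.5303) x2=(1.4994, 1.3887, 0.0283)
step 5: x0=(1.3128, -0.4560, 1.6305) x1=(1.6380, 0.9295, 1.5348) x2=(1.4743, 1.3775, 0.0575)
step 6: x0=(1.3401, -0.4601, 1.6121) x1=(1.6211, 0.9340, 1.5390) x2=(1.4494, 1.3658, 0.0876)
step 7: x0=(1.3677, -0.4632, 1.5935) x1=(1.6040, 0.9380, 1.5429) x2=(1.4245, 1.3538, 0.1187)
step 8: x0=(1.3954, -0.4653, 1.5748) x1=(1.5867, 0.9415, 1.5465) x2=(1.3997, 1.3414, 0.1507)
step 9: x0=(1.4233, -0.4663, 1.5561) x1=(1.5694, 0.9446, 1.5498) x2=(1.3751, 1.3285, 0.1837)
step 10: x0=(1.4512, -0.4662, 1.5372) x1=(1.5519, 0.9471, 1.5528) x2=(1.3506, 1.3152, 0.2178)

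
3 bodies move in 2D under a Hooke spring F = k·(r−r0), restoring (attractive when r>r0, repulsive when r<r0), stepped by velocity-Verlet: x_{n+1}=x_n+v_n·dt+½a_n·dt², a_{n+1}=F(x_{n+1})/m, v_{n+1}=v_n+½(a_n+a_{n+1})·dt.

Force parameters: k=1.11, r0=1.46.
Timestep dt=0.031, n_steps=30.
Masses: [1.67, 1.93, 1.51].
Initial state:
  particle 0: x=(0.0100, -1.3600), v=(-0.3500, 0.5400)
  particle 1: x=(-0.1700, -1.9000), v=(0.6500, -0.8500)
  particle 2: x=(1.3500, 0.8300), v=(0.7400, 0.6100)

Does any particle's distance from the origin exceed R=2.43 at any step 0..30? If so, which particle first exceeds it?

yes, particle 1

step 0: x0=(0.0100, -1.3600) x1=(-0.1700, -1.9000) x2=(1.3500, 0.8300)
step 1: x0=(-0.0006, -1.3427) x1=(-0.1497, -1.9262) x2=(1.3724, 0.8481)
step 2: x0=(-0.0106, -1.3242) x1=(-0.1291, -1.9520) x2=(1.3939, 0.8644)
step 3: x0=(-0.0202, -1.3047) x1=(-0.1081, -1.9774) x2=(1.4143, 0.8790)
step 4: x0=(-0.0293, -1.2840) x1=(-0.0867, -2.0024) x2=(1.4337, 0.8918)
step 5: x0=(-0.0379, -1.2622) x1=(-0.0648, -2.0269) x2=(1.4521, 0.9027)
step 6: x0=(-0.0462, -1.2394) x1=(-0.0425, -2.0509) x2=(1.4693, 0.9119)
step 7: x0=(-0.0539, -1.2155) x1=(-0.0197, -2.0743) x2=(1.4855, 0.9192)
step 8: x0=(-0.0613, -1.1906) x1=(0.0035, -2.0971) x2=(1.5006, 0.9246)
step 9: x0=(-0.0682, -1.1648) x1=(0.0272, -2.1193) x2=(1.5147, 0.9281)
step 10: x0=(-0.0747, -1.1381) x1=(0.0515, -2.1408) x2=(1.5276, 0.9298)
step 11: x0=(-0.0809, -1.1105) x1=(0.0762, -2.1615) x2=(1.5394, 0.9296)
step 12: x0=(-0.0865, -1.0821) x1=(0.1014, -2.1815) x2=(1.5502, 0.9275)
step 13: x0=(-0.0918, -1.0529) x1=(0.1272, -2.2007) x2=(1.5598, 0.9235)
step 14: x0=(-0.0967, -1.0230) x1=(0.1534, -2.2191) x2=(1.5684, 0.9176)
step 15: x0=(-0.1011, -0.9924) x1=(0.1801, -2.2366) x2=(1.5758, 0.9099)
step 16: x0=(-0.1051, -0.9612) x1=(0.2072, -2.2532) x2=(1.5822, 0.9003)
step 17: x0=(-0.1086, -0.9294) x1=(0.2348, -2.2689) x2=(1.5876, 0.8889)
step 18: x0=(-0.1118, -0.8971) x1=(0.2629, -2.2836) x2=(1.5919, 0.8757)
step 19: x0=(-0.1144, -0.8643) x1=(0.2913, -2.2973) x2=(1.5952, 0.8607)
step 20: x0=(-0.1167, -0.8310) x1=(0.3202, -2.3100) x2=(1.5974, 0.8439)
step 21: x0=(-0.1185, -0.7974) x1=(0.3495, -2.3217) x2=(1.5987, 0.8254)
step 22: x0=(-0.1198, -0.7635) x1=(0.3791, -2.3323) x2=(1.5990, 0.8052)
step 23: x0=(-0.1208, -0.7294) x1=(0.4091, -2.3418) x2=(1.5984, 0.7833)
step 24: x0=(-0.1212, -0.6950) x1=(0.4395, -2.3502) x2=(1.5969, 0.7598)
step 25: x0=(-0.1213, -0.6605) x1=(0.4701, -2.3575) x2=(1.5944, 0.7347)
step 26: x0=(-0.1208, -0.6258) x1=(0.5010, -2.3637) x2=(1.5911, 0.7081)
step 27: x0=(-0.1200, -0.5912) x1=(0.5322, -2.3687) x2=(1.5870, 0.6799)
step 28: x0=(-0.1187, -0.5565) x1=(0.5636, -2.3726) x2=(1.5822, 0.6503)
step 29: x0=(-0.1169, -0.5219) x1=(0.5952, -2.3754) x2=(1.5765, 0.6193)
step 30: x0=(-0.1148, -0.4874) x1=(0.6270, -2.3770) x2=(1.5702, 0.5869)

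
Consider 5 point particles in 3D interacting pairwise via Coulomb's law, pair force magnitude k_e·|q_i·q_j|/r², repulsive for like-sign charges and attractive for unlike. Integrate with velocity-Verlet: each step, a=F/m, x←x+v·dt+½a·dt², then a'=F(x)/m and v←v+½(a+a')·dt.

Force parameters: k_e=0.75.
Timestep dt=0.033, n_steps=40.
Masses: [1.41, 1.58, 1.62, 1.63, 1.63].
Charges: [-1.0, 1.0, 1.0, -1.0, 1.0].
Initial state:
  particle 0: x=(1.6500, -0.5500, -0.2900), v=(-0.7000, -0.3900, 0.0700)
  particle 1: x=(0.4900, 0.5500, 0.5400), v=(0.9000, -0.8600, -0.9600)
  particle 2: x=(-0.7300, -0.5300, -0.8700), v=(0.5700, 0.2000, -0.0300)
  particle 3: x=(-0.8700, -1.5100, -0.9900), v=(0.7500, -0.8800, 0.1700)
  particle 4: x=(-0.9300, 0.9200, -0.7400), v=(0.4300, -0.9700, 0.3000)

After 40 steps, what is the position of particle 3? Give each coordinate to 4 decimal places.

step 0: x0=(1.6500, -0.5500, -0.2900) x1=(0.4900, 0.5500, 0.5400) x2=(-0.7300, -0.5300, -0.8700) x3=(-0.8700, -1.5100, -0.9900) x4=(-0.9300, 0.9200, -0.7400)
step 1: x0=(1.6268, -0.5628, -0.2877) x1=(0.5198, 0.5216, 0.5083) x2=(-0.7112, -0.5238, -0.8711) x3=(-0.8452, -1.5387, -0.9843) x4=(-0.9158, 0.8881, -0.7301)
step 2: x0=(1.6034, -0.5754, -0.2852) x1=(0.5499, 0.4930, 0.4768) x2=(-0.6924, -0.5184, -0.8722) x3=(-0.8204, -1.5669, -0.9786) x4=(-0.9018, 0.8563, -0.7203)
step 3: x0=(1.5798, -0.5878, -0.2827) x1=(0.5802, 0.4643, 0.4452) x2=(-0.6736, -0.5137, -0.8735) x3=(-0.7956, -1.5945, -0.9728) x4=(-0.8878, 0.8247, -0.7106)
step 4: x0=(1.5559, -0.6000, -0.2802) x1=(0.6108, 0.4355, 0.4137) x2=(-0.6548, -0.5097, -0.8750) x3=(-0.7708, -1.6217, -0.9670) x4=(-0.8739, 0.7932, -0.7009)
step 5: x0=(1.5318, -0.6120, -0.2775) x1=(0.6417, 0.4065, 0.3822) x2=(-0.6360, -0.5065, -0.8765) x3=(-0.7460, -1.6483, -0.9611) x4=(-0.8601, 0.7620, -0.6912)
step 6: x0=(1.5075, -0.6237, -0.2747) x1=(0.6729, 0.3774, 0.3508) x2=(-0.6171, -0.5040, -0.8782) x3=(-0.7211, -1.6744, -0.9551) x4=(-0.8464, 0.7309, -0.6816)
step 7: x0=(1.4829, -0.6352, -0.2719) x1=(0.7044, 0.3480, 0.3194) x2=(-0.5982, -0.5023, -0.8800) x3=(-0.6963, -1.7001, -0.9491) x4=(-0.8329, 0.7001, -0.6720)
step 8: x0=(1.4580, -0.6463, -0.2689) x1=(0.7362, 0.3185, 0.2880) x2=(-0.5792, -0.5012, -0.8819) x3=(-0.6715, -1.7253, -0.9431) x4=(-0.8194, 0.6694, -0.6625)
step 9: x0=(1.4329, -0.6571, -0.2658) x1=(0.7684, 0.2887, 0.2566) x2=(-0.5602, -0.5009, -0.8840) x3=(-0.6467, -1.7501, -0.9370) x4=(-0.8061, 0.6390, -0.6529)
step 10: x0=(1.4074, -0.6676, -0.2626) x1=(0.8009, 0.2586, 0.2252) x2=(-0.5412, -0.5013, -0.8862) x3=(-0.6219, -1.7745, -0.9309) x4=(-0.7929, 0.6089, -0.6434)
step 11: x0=(1.3816, -0.6776, -0.2593) x1=(0.8338, 0.2283, 0.1938) x2=(-0.5220, -0.5025, -0.8885) x3=(-0.5972, -1.7985, -0.9248) x4=(-0.7798, 0.5790, -0.6339)
step 12: x0=(1.3555, -0.6872, -0.2558) x1=(0.8671, 0.1976, 0.1624) x2=(-0.5028, -0.5044, -0.8909) x3=(-0.5725, -1.8221, -0.9186) x4=(-0.7669, 0.5494, -0.6243)
step 13: x0=(1.3291, -0.6963, -0.2522) x1=(0.9008, 0.1665, 0.1309) x2=(-0.4834, -0.5070, -0.8935) x3=(-0.5478, -1.8454, -0.9125) x4=(-0.7541, 0.5201, -0.6147)
step 14: x0=(1.3022, -0.7049, -0.2484) x1=(0.9349, 0.1351, 0.0994) x2=(-0.4640, -0.5104, -0.8963) x3=(-0.5231, -1.8682, -0.9063) x4=(-0.7415, 0.4910, -0.6050)
step 15: x0=(1.2750, -0.7128, -0.2444) x1=(0.9695, 0.1031, 0.0677) x2=(-0.4444, -0.5145, -0.8991) x3=(-0.4985, -1.8907, -0.9001) x4=(-0.7290, 0.4623, -0.5953)
step 16: x0=(1.2474, -0.7199, -0.2403) x1=(1.0044, 0.0706, 0.0360) x2=(-0.4247, -0.5193, -0.9022) x3=(-0.4740, -1.9129, -0.8939) x4=(-0.7167, 0.4338, -0.5855)
step 17: x0=(1.2195, -0.7263, -0.2359) x1=(1.0397, 0.0374, 0.0042) x2=(-0.4049, -0.5249, -0.9054) x3=(-0.4494, -1.9347, -0.8877) x4=(-0.7046, 0.4057, -0.5756)
step 18: x0=(1.1912, -0.7316, -0.2314) x1=(1.0755, 0.0035, -0.0278) x2=(-0.3849, -0.5312, -0.9088) x3=(-0.4249, -1.9561, -0.8815) x4=(-0.6927, 0.3778, -0.5656)
step 19: x0=(1.1625, -0.7359, -0.2266) x1=(1.1116, -0.0313, -0.0598) x2=(-0.3648, -0.5383, -0.9123) x3=(-0.4005, -1.9773, -0.8753) x4=(-0.6809, 0.3503, -0.5555)
step 20: x0=(1.1336, -0.7390, -0.2217) x1=(1.1479, -0.0671, -0.0921) x2=(-0.3445, -0.5461, -0.9160) x3=(-0.3761, -1.9981, -0.8691) x4=(-0.6693, 0.3232, -0.5452)
step 21: x0=(1.1045, -0.7407, -0.2165) x1=(1.1845, -0.1040, -0.1244) x2=(-0.3240, -0.5547, -0.9199) x3=(-0.3517, -2.0186, -0.8630) x4=(-0.6579, 0.2963, -0.5348)
step 22: x0=(1.0754, -0.7409, -0.2113) x1=(1.2212, -0.1422, -0.1568) x2=(-0.3033, -0.5640, -0.9240) x3=(-0.3274, -2.0388, -0.8568) x4=(-0.6467, 0.2697, -0.5242)
step 23: x0=(1.0464, -0.7394, -0.2060) x1=(1.2578, -0.1817, -0.1893) x2=(-0.2823, -0.5741, -0.9283) x3=(-0.3032, -2.0587, -0.8506) x4=(-0.6357, 0.2435, -0.5134)
step 24: x0=(1.0177, -0.7361, -0.2008) x1=(1.2941, -0.2226, -0.2217) x2=(-0.2612, -0.5848, -0.9327) x3=(-0.2790, -2.0784, -0.8445) x4=(-0.6249, 0.2176, -0.5024)
step 25: x0=(0.9896, -0.7312, -0.1957) x1=(1.3299, -0.2650, -0.2541) x2=(-0.2397, -0.5963, -0.9373) x3=(-0.2548, -2.0977, -0.8384) x4=(-0.6142, 0.1920, -0.4912)
step 26: x0=(0.9622, -0.7247, -0.1909) x1=(1.3650, -0.3086, -0.2862) x2=(-0.2181, -0.6085, -0.9420) x3=(-0.2307, -2.1168, -0.8323) x4=(-0.6038, 0.1666, -0.4798)
step 27: x0=(0.9356, -0.7167, -0.1866) x1=(1.3993, -0.3533, -0.3180) x2=(-0.1962, -0.6213, -0.9470) x3=(-0.2066, -2.1355, -0.8262) x4=(-0.5935, 0.1416, -0.4681)
step 28: x0=(0.9100, -0.7076, -0.1827) x1=(1.4327, -0.3990, -0.3494) x2=(-0.1739, -0.6349, -0.9520) x3=(-0.1826, -2.1541, -0.8202) x4=(-0.5834, 0.1168, -0.4561)
step 29: x0=(0.8852, -0.6976, -0.1794) x1=(1.4653, -0.4453, -0.3804) x2=(-0.1514, -0.6490, -0.9572) x3=(-0.1586, -2.1723, -0.8142) x4=(-0.5734, 0.0922, -0.4439)
step 30: x0=(0.8612, -0.6868, -0.1766) x1=(1.4970, -0.4922, -0.4111) x2=(-0.1287, -0.6638, -0.9625) x3=(-0.1346, -2.1903, -0.8082) x4=(-0.5636, 0.0679, -0.4315)
step 31: x0=(0.8378, -0.6754, -0.1745) x1=(1.5281, -0.5395, -0.4413) x2=(-0.1056, -0.6792, -0.9679) x3=(-0.1106, -2.2081, -0.8023) x4=(-0.5540, 0.0438, -0.4187)
step 32: x0=(0.8150, -0.6637, -0.1730) x1=(1.5585, -0.5869, -0.4712) x2=(-0.0822, -0.6952, -0.9734) x3=(-0.0867, -2.2256, -0.7964) x4=(-0.5444, 0.0199, -0.4057)
step 33: x0=(0.7925, -0.6516, -0.1720) x1=(1.5883, -0.6346, -0.5008) x2=(-0.0584, -0.7117, -0.9790) x3=(-0.0628, -2.2428, -0.7906) x4=(-0.5350, -0.0038, -0.3923)
step 34: x0=(0.7704, -0.6393, -0.1716) x1=(1.6178, -0.6824, -0.5301) x2=(-0.0344, -0.7287, -0.9846) x3=(-0.0389, -2.2598, -0.7848) x4=(-0.5257, -0.0274, -0.3787)
step 35: x0=(0.7483, -0.6268, -0.1718) x1=(1.6468, -0.7302, -0.5591) x2=(-0.0100, -0.7463, -0.9902) x3=(-0.0150, -2.2765, -0.7790) x4=(-0.5164, -0.0508, -0.3648)
step 36: x0=(0.7263, -0.6141, -0.1725) x1=(1.6756, -0.7780, -0.5878) x2=(0.0146, -0.7643, -0.9958) x3=(0.0088, -2.2930, -0.7733) x4=(-0.5072, -0.0741, -0.3507)
step 37: x0=(0.7042, -0.6014, -0.1738) x1=(1.7041, -0.8259, -0.6164) x2=(0.0396, -0.7827, -1.0013) x3=(0.0327, -2.3093, -0.7677) x4=(-0.4981, -0.0973, -0.3362)
step 38: x0=(0.6820, -0.5885, -0.1757) x1=(1.7325, -0.8738, -0.6448) x2=(0.0649, -0.8015, -1.0068) x3=(0.0566, -2.3253, -0.7620) x4=(-0.4889, -0.1204, -0.3214)
step 39: x0=(0.6596, -0.5756, -0.1781) x1=(1.7607, -0.9217, -0.6730) x2=(0.0905, -0.8207, -1.0122) x3=(0.0805, -2.3411, -0.7565) x4=(-0.4797, -0.1435, -0.3064)
step 40: x0=(0.6369, -0.5627, -0.1811) x1=(1.7888, -0.9697, -0.7010) x2=(0.1163, -0.8402, -1.0174) x3=(0.1044, -2.3566, -0.7510) x4=(-0.4705, -0.1664, -0.2911)

(0.1044, -2.3566, -0.7510)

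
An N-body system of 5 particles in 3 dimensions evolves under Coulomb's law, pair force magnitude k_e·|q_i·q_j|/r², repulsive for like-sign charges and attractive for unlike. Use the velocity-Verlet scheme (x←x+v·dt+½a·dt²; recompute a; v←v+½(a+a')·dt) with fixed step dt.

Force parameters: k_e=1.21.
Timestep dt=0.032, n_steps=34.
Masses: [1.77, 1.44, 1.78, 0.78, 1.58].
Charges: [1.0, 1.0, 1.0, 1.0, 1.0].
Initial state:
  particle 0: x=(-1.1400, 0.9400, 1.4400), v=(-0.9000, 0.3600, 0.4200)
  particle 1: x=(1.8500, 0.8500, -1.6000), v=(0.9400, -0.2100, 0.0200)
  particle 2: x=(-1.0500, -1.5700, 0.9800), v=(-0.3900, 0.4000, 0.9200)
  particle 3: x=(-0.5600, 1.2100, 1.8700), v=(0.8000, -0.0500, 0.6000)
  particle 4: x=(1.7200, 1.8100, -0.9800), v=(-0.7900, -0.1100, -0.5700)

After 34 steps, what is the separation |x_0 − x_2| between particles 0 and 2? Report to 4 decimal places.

2.7376

step 0: x0=(-1.1400, 0.9400, 1.4400) x1=(1.8500, 0.8500, -1.6000) x2=(-1.0500, -1.5700, 0.9800) x3=(-0.5600, 1.2100, 1.8700) x4=(1.7200, 1.8100, -0.9800)
step 1: x0=(-1.1693, 0.9514, 1.4531) x1=(1.8802, 0.8430, -1.5996) x2=(-1.0625, -1.5573, 1.0094) x3=(-0.5334, 1.2089, 1.8901) x4=(1.6947, 1.8068, -0.9981)
step 2: x0=(-1.1994, 0.9625, 1.4658) x1=(1.9105, 0.8355, -1.5996) x2=(-1.0751, -1.5448, 1.0389) x3=(-0.5051, 1.2088, 1.9116) x4=(1.6695, 1.8040, -1.0160)
step 3: x0=(-1.2304, 0.9734, 1.4780) x1=(1.9411, 0.8275, -1.6000) x2=(-1.0877, -1.5326, 1.0683) x3=(-0.4751, 1.2095, 1.9345) x4=(1.6442, 1.8019, -1.0337)
step 4: x0=(-1.2622, 0.9843, 1.4899) x1=(1.9719, 0.8189, -1.6009) x2=(-1.1003, -1.5205, 1.0977) x3=(-0.4436, 1.2107, 1.9586) x4=(1.6188, 1.8002, -1.0513)
step 5: x0=(-1.2946, 0.9950, 1.5015) x1=(2.0030, 0.8099, -1.6021) x2=(-1.1130, -1.5087, 1.1271) x3=(-0.4108, 1.2126, 1.9836) x4=(1.5934, 1.7991, -1.0686)
step 6: x0=(-1.3277, 1.0057, 1.5129) x1=(2.0343, 0.8003, -1.6037) x2=(-1.1258, -1.4971, 1.1565) x3=(-0.3767, 1.2149, 2.0097) x4=(1.5678, 1.7984, -1.0858)
step 7: x0=(-1.3614, 1.0164, 1.5241) x1=(2.0660, 0.7903, -1.6056) x2=(-1.1385, -1.4857, 1.1858) x3=(-0.3415, 1.2177, 2.0365) x4=(1.5422, 1.7983, -1.1029)
step 8: x0=(-1.3956, 1.0272, 1.5351) x1=(2.0980, 0.7799, -1.6078) x2=(-1.1514, -1.4746, 1.2152) x3=(-0.3054, 1.2208, 2.0641) x4=(1.5164, 1.7986, -1.1199)
step 9: x0=(-1.4302, 1.0379, 1.5459) x1=(2.1303, 0.7690, -1.6103) x2=(-1.1643, -1.4636, 1.2446) x3=(-0.2683, 1.2242, 2.0923) x4=(1.4905, 1.7993, -1.1367)
step 10: x0=(-1.4653, 1.0487, 1.5567) x1=(2.1629, 0.7578, -1.6130) x2=(-1.1772, -1.4529, 1.2739) x3=(-0.2305, 1.2279, 2.1212) x4=(1.4644, 1.8004, -1.1535)
step 11: x0=(-1.5008, 1.0595, 1.5673) x1=(2.1959, 0.7462, -1.6161) x2=(-1.1902, -1.4424, 1.3033) x3=(-0.1919, 1.2319, 2.1506) x4=(1.4382, 1.8019, -1.1703)
step 12: x0=(-1.5367, 1.0704, 1.5779) x1=(2.2292, 0.7342, -1.6193) x2=(-1.2033, -1.4320, 1.3327) x3=(-0.1527, 1.2361, 2.1806) x4=(1.4118, 1.8038, -1.1870)
step 13: x0=(-1.5729, 1.0814, 1.5884) x1=(2.2628, 0.7219, -1.6228) x2=(-1.2163, -1.4219, 1.3620) x3=(-0.1129, 1.2405, 2.2110) x4=(1.3853, 1.8060, -1.2037)
step 14: x0=(-1.6094, 1.0924, 1.5989) x1=(2.2967, 0.7093, -1.6264) x2=(-1.2295, -1.4120, 1.3914) x3=(-0.0725, 1.2452, 2.2419) x4=(1.3586, 1.8085, -1.2204)
step 15: x0=(-1.6462, 1.1035, 1.6093) x1=(2.3309, 0.6965, -1.6302) x2=(-1.2427, -1.4023, 1.4207) x3=(-0.0316, 1.2501, 2.2733) x4=(1.3318, 1.8113, -1.2371)
step 16: x0=(-1.6833, 1.1148, 1.6197) x1=(2.3654, 0.6834, -1.6342) x2=(-1.2559, -1.3928, 1.4501) x3=(0.0097, 1.2551, 2.3050) x4=(1.3048, 1.8144, -1.2538)
step 17: x0=(-1.7207, 1.1260, 1.6301) x1=(2.4003, 0.6701, -1.6384) x2=(-1.2692, -1.3835, 1.4795) x3=(0.0515, 1.2603, 2.3372) x4=(1.2777, 1.8178, -1.2705)
step 18: x0=(-1.7583, 1.1374, 1.6404) x1=(2.4354, 0.6565, -1.6427) x2=(-1.2825, -1.3744, 1.5088) x3=(0.0937, 1.2657, 2.3697) x4=(1.2504, 1.8213, -1.2873)
step 19: x0=(-1.7961, 1.1489, 1.6507) x1=(2.4707, 0.6428, -1.6471) x2=(-1.2958, -1.3655, 1.5382) x3=(0.1363, 1.2713, 2.4026) x4=(1.2231, 1.8251, -1.3041)
step 20: x0=(-1.8342, 1.1604, 1.6610) x1=(2.5064, 0.6288, -1.6516) x2=(-1.3092, -1.3568, 1.5676) x3=(0.1792, 1.2770, 2.4358) x4=(1.1956, 1.8291, -1.3209)
step 21: x0=(-1.8724, 1.1721, 1.6713) x1=(2.5423, 0.6147, -1.6563) x2=(-1.3227, -1.3482, 1.5970) x3=(0.2224, 1.2828, 2.4693) x4=(1.1680, 1.8333, -1.3378)
step 22: x0=(-1.9109, 1.1838, 1.6816) x1=(2.5784, 0.6005, -1.6611) x2=(-1.3362, -1.3399, 1.6264) x3=(0.2660, 1.2888, 2.5031) x4=(1.1403, 1.8377, -1.3548)
step 23: x0=(-1.9495, 1.1957, 1.6919) x1=(2.6148, 0.5860, -1.6659) x2=(-1.3497, -1.3317, 1.6558) x3=(0.3099, 1.2949, 2.5373) x4=(1.1125, 1.8423, -1.3718)
step 24: x0=(-1.9884, 1.2076, 1.7022) x1=(2.6514, 0.5715, -1.6709) x2=(-1.3633, -1.3237, 1.6852) x3=(0.3540, 1.3012, 2.5717) x4=(1.0845, 1.8470, -1.3889)
step 25: x0=(-2.0273, 1.2196, 1.7125) x1=(2.6882, 0.5568, -1.6760) x2=(-1.3769, -1.3159, 1.7146) x3=(0.3984, 1.3076, 2.6064) x4=(1.0565, 1.8518, -1.4060)
step 26: x0=(-2.0665, 1.2317, 1.7227) x1=(2.7252, 0.5420, -1.6811) x2=(-1.3906, -1.3083, 1.7441) x3=(0.4431, 1.3141, 2.6414) x4=(1.0284, 1.8568, -1.4233)
step 27: x0=(-2.1058, 1.2439, 1.7330) x1=(2.7624, 0.5271, -1.6863) x2=(-1.4042, -1.3008, 1.7735) x3=(0.4880, 1.3207, 2.6767) x4=(1.0003, 1.8620, -1.4406)
step 28: x0=(-2.1453, 1.2562, 1.7433) x1=(2.7998, 0.5121, -1.6917) x2=(-1.4180, -1.2935, 1.8030) x3=(0.5331, 1.3275, 2.7122) x4=(0.9720, 1.8672, -1.4579)
step 29: x0=(-2.1849, 1.2686, 1.7536) x1=(2.8374, 0.4970, -1.6970) x2=(-1.4317, -1.2864, 1.8325) x3=(0.5785, 1.3343, 2.7479) x4=(0.9437, 1.8726, -1.4754)
step 30: x0=(-2.2247, 1.2811, 1.7639) x1=(2.8752, 0.4818, -1.7025) x2=(-1.4455, -1.2794, 1.8620) x3=(0.6241, 1.3413, 2.7839) x4=(0.9153, 1.8781, -1.4929)
step 31: x0=(-2.2645, 1.2937, 1.7742) x1=(2.9131, 0.4665, -1.7080) x2=(-1.4594, -1.2726, 1.8915) x3=(0.6699, 1.3483, 2.8201) x4=(0.8868, 1.8837, -1.5105)
step 32: x0=(-2.3046, 1.3063, 1.7845) x1=(2.9513, 0.4511, -1.7136) x2=(-1.4732, -1.2660, 1.9210) x3=(0.7159, 1.3555, 2.8566) x4=(0.8583, 1.8893, -1.5281)
step 33: x0=(-2.3447, 1.3191, 1.7948) x1=(2.9895, 0.4357, -1.7193) x2=(-1.4871, -1.2595, 1.9506) x3=(0.7621, 1.3628, 2.8932) x4=(0.8297, 1.8951, -1.5459)
step 34: x0=(-2.3850, 1.3319, 1.8051) x1=(3.0279, 0.4201, -1.7250) x2=(-1.5010, -1.2531, 1.9801) x3=(0.8085, 1.3701, 2.9301) x4=(0.8010, 1.9010, -1.5637)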